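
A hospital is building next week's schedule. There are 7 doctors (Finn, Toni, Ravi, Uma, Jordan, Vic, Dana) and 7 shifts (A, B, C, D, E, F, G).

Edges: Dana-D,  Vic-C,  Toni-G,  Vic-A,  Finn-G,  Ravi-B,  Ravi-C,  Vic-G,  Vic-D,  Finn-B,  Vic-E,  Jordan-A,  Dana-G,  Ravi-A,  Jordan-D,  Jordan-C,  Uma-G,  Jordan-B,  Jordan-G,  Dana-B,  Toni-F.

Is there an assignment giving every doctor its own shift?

One maximum matching: Finn→B, Toni→F, Ravi→C, Uma→G, Jordan→A, Vic→E, Dana→D.
All 7 doctors are covered.

Yes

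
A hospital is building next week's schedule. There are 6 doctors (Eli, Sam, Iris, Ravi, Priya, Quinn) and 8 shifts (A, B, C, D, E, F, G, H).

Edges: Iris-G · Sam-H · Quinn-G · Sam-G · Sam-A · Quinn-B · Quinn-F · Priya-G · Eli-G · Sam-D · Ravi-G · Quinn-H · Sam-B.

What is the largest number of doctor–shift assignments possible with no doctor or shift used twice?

A valid assignment of size 3: Eli→G, Sam→A, Quinn→B.
The set {Eli, Iris, Ravi, Priya} has only 1 neighbour ({G}), so by Hall's theorem at most 3 of the 6 doctors can be matched.

3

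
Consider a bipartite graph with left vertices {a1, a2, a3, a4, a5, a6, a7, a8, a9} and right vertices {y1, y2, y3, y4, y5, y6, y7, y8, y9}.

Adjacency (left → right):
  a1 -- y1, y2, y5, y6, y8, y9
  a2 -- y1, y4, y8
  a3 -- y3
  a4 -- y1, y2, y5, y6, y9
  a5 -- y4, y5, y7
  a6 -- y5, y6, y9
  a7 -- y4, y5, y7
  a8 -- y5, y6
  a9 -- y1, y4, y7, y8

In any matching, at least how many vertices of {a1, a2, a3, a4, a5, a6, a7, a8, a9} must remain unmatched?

A valid assignment of size 9: a1–y1, a2–y8, a3–y3, a4–y2, a5–y5, a6–y9, a7–y4, a8–y6, a9–y7.
All 9 left vertices are matched, so no larger matching exists.
That matches 9 of the 9, leaving 0 unmatched; no matching can do better.

0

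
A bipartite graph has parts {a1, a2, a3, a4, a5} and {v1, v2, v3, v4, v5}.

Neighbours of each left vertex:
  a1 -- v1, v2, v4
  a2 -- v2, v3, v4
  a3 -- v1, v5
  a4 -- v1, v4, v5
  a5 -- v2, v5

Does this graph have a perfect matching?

One maximum matching: a1-v1, a2-v3, a3-v5, a4-v4, a5-v2.
All 5 left vertices are covered.

Yes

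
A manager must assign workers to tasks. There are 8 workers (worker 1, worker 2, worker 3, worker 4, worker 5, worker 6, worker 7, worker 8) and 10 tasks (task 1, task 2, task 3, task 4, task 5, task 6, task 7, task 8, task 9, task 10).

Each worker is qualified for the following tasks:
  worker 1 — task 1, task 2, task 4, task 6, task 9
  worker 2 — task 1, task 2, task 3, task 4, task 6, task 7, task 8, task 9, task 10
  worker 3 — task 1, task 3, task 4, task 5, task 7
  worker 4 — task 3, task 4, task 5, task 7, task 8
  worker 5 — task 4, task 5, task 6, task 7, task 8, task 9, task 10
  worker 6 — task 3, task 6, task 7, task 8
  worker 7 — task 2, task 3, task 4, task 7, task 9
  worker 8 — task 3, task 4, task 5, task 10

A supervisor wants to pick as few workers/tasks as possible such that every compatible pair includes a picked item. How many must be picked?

{worker 1, worker 2, worker 3, worker 4, worker 5, worker 6, worker 7, worker 8} is a vertex cover of size 8: every edge has an endpoint in this set.
No smaller cover exists because worker 1–task 2, worker 2–task 8, worker 3–task 1, worker 4–task 7, worker 5–task 10, worker 6–task 6, worker 7–task 4, worker 8–task 5 is a matching of size 8, and a cover must include an endpoint of each of these disjoint edges (König's theorem).

8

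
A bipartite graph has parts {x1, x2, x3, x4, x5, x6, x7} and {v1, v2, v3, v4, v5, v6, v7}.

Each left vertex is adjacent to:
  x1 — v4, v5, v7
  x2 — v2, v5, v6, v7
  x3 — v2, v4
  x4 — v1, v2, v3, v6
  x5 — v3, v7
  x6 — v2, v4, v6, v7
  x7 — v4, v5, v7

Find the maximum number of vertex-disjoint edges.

7

For example, pair x1-v4, x2-v5, x3-v2, x4-v1, x5-v3, x6-v6, x7-v7.
All 7 left vertices are matched, so no larger matching exists.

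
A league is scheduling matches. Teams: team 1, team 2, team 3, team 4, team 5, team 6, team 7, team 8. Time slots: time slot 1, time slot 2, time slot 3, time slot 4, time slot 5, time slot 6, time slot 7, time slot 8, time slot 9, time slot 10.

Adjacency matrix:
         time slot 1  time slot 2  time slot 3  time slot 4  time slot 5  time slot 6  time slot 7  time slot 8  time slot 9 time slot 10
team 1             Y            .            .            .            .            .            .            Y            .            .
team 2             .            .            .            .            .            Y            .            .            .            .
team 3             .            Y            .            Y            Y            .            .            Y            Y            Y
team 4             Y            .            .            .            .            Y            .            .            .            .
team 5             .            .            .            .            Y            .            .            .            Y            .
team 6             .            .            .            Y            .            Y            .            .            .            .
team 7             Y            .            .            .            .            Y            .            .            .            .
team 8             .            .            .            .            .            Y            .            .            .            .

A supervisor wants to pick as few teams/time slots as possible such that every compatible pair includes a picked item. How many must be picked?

6

{team 1, team 3, team 5, team 6, time slot 1, time slot 6} is a vertex cover of size 6: every edge has an endpoint in this set.
No smaller cover exists because team 1–time slot 8, team 2–time slot 6, team 3–time slot 5, team 4–time slot 1, team 5–time slot 9, team 6–time slot 4 is a matching of size 6, and a cover must include an endpoint of each of these disjoint edges (König's theorem).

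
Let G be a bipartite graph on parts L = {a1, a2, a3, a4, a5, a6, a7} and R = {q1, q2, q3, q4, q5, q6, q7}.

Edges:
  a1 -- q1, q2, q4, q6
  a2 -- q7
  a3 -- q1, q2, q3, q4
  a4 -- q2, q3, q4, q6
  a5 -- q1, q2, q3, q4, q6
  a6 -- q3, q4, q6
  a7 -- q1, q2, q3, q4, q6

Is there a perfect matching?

No

The set {a1, a3, a4, a5, a6, a7} has only 5 neighbours ({q1, q2, q3, q4, q6}), so by Hall's theorem at most 6 of the 7 left vertices can be matched.
Hence no matching covers every left vertex.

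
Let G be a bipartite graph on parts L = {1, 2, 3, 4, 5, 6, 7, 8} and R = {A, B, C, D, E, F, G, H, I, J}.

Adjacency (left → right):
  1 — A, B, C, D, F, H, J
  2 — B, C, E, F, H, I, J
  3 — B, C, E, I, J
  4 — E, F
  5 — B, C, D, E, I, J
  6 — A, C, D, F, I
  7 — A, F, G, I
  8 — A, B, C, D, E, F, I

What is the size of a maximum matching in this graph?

A valid assignment of size 8: 1–H, 2–B, 3–I, 4–E, 5–J, 6–F, 7–G, 8–A.
All 8 left vertices are matched, so no larger matching exists.

8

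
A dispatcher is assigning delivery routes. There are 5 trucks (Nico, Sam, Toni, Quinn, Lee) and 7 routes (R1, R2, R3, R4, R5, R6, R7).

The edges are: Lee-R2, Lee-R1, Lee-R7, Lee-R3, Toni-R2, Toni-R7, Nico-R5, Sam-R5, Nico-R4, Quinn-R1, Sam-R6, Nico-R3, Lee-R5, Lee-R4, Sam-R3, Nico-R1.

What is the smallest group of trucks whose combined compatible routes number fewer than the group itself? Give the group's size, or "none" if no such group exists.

none

A matching saturating every truck exists, for instance Nico→R4, Sam→R5, Toni→R7, Quinn→R1, Lee→R3.
By Hall's marriage theorem, this means |N(S)| ≥ |S| for every subset S, so no violating subset exists.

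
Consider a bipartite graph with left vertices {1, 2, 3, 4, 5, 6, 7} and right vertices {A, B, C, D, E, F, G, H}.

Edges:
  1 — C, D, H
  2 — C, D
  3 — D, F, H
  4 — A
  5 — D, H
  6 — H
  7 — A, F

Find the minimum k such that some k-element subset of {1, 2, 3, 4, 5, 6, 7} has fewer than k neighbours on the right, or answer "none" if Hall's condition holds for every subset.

Take S = {1, 2, 5, 6}. Its neighbourhood is {C, D, H}, so |N(S)| = 3 < |S| = 4.
Every subset of size less than 4 has at least as many neighbours as members, so 4 is the minimum.

4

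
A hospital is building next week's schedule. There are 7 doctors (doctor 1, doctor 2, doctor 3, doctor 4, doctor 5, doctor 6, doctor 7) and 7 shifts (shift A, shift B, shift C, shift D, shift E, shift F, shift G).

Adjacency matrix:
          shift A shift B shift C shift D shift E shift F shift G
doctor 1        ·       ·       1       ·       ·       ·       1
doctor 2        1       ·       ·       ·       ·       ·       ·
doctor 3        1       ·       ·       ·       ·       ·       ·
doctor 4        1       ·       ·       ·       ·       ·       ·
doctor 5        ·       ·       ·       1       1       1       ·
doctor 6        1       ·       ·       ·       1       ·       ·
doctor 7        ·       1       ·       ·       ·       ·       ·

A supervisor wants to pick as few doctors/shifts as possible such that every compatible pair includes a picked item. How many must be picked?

{doctor 1, doctor 5, doctor 6, doctor 7, shift A} is a vertex cover of size 5: every edge has an endpoint in this set.
No smaller cover exists because doctor 1–shift G, doctor 2–shift A, doctor 5–shift F, doctor 6–shift E, doctor 7–shift B is a matching of size 5, and a cover must include an endpoint of each of these disjoint edges (König's theorem).

5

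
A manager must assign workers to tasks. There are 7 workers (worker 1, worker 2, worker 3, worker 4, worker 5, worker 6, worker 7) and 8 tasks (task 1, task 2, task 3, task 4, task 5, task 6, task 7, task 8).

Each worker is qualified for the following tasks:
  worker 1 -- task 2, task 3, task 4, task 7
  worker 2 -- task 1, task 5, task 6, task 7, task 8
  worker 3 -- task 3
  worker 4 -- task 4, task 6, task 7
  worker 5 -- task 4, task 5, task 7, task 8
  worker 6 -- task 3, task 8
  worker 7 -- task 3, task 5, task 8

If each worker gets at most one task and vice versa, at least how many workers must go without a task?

0

For example, pair worker 1-task 2, worker 2-task 1, worker 3-task 3, worker 4-task 6, worker 5-task 7, worker 6-task 8, worker 7-task 5.
This saturates every worker, so 7 is the maximum.
That matches 7 of the 7, leaving 0 unmatched; no matching can do better.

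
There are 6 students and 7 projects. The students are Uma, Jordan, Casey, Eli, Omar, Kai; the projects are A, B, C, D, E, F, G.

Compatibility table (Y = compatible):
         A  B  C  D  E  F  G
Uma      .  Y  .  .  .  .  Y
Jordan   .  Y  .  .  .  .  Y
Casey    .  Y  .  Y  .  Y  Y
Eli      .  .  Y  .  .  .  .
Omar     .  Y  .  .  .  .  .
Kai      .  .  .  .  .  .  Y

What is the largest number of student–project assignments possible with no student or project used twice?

For example, pair Uma–G, Jordan–B, Casey–F, Eli–C.
The set {Uma, Jordan, Omar, Kai} has only 2 neighbours ({B, G}), so by Hall's theorem at most 4 of the 6 students can be matched.

4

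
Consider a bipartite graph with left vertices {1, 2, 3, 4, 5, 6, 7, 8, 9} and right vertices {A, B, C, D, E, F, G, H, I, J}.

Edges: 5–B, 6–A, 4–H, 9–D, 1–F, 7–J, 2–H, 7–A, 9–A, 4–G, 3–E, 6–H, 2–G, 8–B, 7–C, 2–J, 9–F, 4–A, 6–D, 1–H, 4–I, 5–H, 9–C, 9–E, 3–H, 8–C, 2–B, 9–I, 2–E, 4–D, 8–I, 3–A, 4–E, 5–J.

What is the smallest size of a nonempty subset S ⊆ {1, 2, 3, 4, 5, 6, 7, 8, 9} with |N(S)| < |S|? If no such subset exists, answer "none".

none

A matching saturating every left vertex exists, for instance 1→F, 2→J, 3→E, 4→G, 5→B, 6→D, 7→C, 8→I, 9→A.
By Hall's marriage theorem, this means |N(S)| ≥ |S| for every subset S, so no violating subset exists.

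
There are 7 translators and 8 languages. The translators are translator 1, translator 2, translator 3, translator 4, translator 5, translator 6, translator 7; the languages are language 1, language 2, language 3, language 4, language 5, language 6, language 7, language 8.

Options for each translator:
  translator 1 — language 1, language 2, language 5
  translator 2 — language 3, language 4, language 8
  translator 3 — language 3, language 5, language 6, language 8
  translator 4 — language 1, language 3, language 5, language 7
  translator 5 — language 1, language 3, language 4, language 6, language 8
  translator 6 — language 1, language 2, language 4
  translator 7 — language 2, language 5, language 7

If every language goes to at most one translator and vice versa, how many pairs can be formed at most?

7

For example, pair translator 1-language 2, translator 2-language 8, translator 3-language 3, translator 4-language 1, translator 5-language 6, translator 6-language 4, translator 7-language 7.
This saturates every translator, so 7 is the maximum.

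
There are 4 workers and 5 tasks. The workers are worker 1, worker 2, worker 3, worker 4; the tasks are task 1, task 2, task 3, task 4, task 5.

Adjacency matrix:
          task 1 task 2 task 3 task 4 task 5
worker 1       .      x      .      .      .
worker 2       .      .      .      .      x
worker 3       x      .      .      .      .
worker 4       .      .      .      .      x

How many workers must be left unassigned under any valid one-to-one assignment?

1

One maximum matching: worker 1–task 2, worker 2–task 5, worker 3–task 1.
The set {worker 2, worker 4} has only 1 neighbour ({task 5}), so by Hall's theorem at most 3 of the 4 workers can be matched.
That matches 3 of the 4, leaving 1 unmatched; no matching can do better.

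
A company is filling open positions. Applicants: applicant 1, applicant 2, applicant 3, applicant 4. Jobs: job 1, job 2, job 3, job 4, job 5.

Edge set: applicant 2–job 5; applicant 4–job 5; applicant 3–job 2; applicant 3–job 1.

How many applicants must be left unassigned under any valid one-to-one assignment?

2

A valid assignment of size 2: applicant 2–job 5, applicant 3–job 2.
The set {applicant 1, applicant 2, applicant 4} has only 1 neighbour ({job 5}), so by Hall's theorem at most 2 of the 4 applicants can be matched.
That matches 2 of the 4, leaving 2 unmatched; no matching can do better.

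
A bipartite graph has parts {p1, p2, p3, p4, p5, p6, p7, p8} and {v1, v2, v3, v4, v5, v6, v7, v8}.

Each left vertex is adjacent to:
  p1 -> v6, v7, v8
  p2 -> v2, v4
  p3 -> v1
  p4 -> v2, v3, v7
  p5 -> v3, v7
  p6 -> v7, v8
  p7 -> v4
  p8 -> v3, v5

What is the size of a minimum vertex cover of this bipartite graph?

8

{p1, p2, p3, p4, p5, p6, p7, p8} is a vertex cover of size 8: every edge has an endpoint in this set.
No smaller cover exists because p1–v6, p2–v2, p3–v1, p4–v7, p5–v3, p6–v8, p7–v4, p8–v5 is a matching of size 8, and a cover must include an endpoint of each of these disjoint edges (König's theorem).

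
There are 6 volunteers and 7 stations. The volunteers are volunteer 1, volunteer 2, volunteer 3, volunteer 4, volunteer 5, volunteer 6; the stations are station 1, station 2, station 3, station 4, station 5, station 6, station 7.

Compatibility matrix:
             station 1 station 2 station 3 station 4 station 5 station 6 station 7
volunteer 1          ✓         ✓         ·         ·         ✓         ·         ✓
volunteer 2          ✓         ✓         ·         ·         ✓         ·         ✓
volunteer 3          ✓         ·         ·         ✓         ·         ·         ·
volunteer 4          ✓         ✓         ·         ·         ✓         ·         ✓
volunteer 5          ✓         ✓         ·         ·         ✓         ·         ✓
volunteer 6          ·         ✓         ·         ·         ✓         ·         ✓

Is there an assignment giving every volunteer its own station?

No

The set {volunteer 1, volunteer 2, volunteer 4, volunteer 5, volunteer 6} has only 4 neighbours ({station 1, station 2, station 5, station 7}), so by Hall's theorem at most 5 of the 6 volunteers can be matched.
Hence no matching covers every volunteer.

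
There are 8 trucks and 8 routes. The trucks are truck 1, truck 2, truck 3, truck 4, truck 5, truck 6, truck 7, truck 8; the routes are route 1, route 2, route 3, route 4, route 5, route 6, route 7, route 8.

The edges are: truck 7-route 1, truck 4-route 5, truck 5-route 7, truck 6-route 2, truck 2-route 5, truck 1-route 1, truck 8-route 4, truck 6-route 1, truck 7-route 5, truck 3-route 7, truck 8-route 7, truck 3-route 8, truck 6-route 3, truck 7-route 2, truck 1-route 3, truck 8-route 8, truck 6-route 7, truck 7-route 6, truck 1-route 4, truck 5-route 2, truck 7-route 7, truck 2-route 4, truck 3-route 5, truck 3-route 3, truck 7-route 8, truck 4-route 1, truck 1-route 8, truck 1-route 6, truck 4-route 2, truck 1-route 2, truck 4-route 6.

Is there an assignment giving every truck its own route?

Yes

For example, pair truck 1–route 4, truck 2–route 5, truck 3–route 3, truck 4–route 6, truck 5–route 2, truck 6–route 1, truck 7–route 8, truck 8–route 7.
All 8 trucks are covered.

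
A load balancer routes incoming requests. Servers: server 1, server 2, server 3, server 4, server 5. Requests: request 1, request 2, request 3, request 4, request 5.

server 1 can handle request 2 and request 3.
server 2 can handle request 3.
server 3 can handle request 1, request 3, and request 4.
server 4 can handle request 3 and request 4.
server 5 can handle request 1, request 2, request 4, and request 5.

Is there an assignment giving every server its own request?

Yes

One maximum matching: server 1–request 2, server 2–request 3, server 3–request 1, server 4–request 4, server 5–request 5.
All 5 servers are covered.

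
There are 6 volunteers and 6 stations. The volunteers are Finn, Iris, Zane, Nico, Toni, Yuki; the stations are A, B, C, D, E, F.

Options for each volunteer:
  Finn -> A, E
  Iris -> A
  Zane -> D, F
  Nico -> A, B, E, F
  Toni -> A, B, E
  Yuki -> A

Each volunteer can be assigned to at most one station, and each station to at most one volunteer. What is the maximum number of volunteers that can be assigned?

5

One maximum matching: Finn-E, Iris-A, Zane-D, Nico-F, Toni-B.
The set {Iris, Yuki} has only 1 neighbour ({A}), so by Hall's theorem at most 5 of the 6 volunteers can be matched.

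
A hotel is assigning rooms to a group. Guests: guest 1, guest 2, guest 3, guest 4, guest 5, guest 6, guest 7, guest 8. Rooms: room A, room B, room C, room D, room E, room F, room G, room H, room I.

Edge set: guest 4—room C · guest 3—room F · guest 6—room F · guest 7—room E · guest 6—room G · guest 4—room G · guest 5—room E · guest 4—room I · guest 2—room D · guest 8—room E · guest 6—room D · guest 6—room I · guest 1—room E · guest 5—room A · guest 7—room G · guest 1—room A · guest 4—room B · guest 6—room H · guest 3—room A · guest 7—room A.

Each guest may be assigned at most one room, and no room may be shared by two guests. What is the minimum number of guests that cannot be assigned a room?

1

For example, pair guest 1-room A, guest 2-room D, guest 3-room F, guest 4-room I, guest 5-room E, guest 6-room H, guest 7-room G.
The set {guest 1, guest 5, guest 8} has only 2 neighbours ({room A, room E}), so by Hall's theorem at most 7 of the 8 guests can be matched.
That matches 7 of the 8, leaving 1 unmatched; no matching can do better.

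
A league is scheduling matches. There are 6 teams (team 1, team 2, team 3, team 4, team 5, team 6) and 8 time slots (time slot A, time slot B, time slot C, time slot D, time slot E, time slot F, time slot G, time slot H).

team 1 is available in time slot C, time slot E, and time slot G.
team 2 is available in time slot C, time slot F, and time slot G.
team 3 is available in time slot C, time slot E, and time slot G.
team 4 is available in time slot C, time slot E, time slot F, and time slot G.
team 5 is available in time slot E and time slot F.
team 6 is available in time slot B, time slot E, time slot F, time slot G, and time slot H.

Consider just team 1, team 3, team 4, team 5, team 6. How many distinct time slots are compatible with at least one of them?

The union of neighbours of {team 1, team 3, team 4, team 5, team 6} is {time slot B, time slot C, time slot E, time slot F, time slot G, time slot H}, which has 6 elements.
Since |N(S)| = 6 ≥ |S| = 5, Hall's condition holds for this subset.

6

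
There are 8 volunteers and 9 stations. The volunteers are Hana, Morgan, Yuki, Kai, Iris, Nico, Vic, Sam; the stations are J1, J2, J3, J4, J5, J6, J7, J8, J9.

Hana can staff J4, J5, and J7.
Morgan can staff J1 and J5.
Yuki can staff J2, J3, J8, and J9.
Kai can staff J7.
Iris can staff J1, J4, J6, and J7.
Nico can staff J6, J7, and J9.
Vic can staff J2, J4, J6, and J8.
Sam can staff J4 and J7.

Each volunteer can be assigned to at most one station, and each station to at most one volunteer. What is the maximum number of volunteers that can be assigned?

A valid assignment of size 8: Hana-J5, Morgan-J1, Yuki-J2, Kai-J7, Iris-J6, Nico-J9, Vic-J8, Sam-J4.
All 8 volunteers are matched, so no larger matching exists.

8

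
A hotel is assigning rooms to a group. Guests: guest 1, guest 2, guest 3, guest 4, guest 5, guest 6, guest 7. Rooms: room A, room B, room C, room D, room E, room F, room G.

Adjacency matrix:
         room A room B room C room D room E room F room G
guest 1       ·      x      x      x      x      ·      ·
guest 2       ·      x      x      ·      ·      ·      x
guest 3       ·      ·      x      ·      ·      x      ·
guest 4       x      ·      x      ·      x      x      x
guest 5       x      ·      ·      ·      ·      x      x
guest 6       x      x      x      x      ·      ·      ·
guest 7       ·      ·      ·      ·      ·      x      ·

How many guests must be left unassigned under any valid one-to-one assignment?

One maximum matching: guest 1→room E, guest 2→room B, guest 3→room C, guest 4→room A, guest 5→room G, guest 6→room D, guest 7→room F.
This saturates every guest, so 7 is the maximum.
That matches 7 of the 7, leaving 0 unmatched; no matching can do better.

0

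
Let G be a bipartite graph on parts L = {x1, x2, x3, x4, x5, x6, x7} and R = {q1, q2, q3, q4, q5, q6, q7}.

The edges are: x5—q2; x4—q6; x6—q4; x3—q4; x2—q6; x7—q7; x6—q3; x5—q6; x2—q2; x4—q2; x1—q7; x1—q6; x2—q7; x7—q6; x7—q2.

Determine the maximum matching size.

5

For example, pair x1-q6, x2-q7, x3-q4, x4-q2, x6-q3.
The set {x1, x2, x4, x5, x7} has only 3 neighbours ({q2, q6, q7}), so by Hall's theorem at most 5 of the 7 left vertices can be matched.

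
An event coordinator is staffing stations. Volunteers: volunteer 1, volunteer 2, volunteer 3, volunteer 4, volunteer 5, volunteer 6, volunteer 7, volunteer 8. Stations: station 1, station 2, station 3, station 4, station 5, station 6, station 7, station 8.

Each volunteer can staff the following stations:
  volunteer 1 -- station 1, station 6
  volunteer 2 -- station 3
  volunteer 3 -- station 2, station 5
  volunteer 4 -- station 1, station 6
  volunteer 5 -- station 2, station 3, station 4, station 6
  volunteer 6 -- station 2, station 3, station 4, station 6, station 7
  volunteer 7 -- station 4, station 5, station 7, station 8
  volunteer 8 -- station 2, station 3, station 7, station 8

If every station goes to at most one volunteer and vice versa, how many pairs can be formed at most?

8

One maximum matching: volunteer 1-station 6, volunteer 2-station 3, volunteer 3-station 5, volunteer 4-station 1, volunteer 5-station 4, volunteer 6-station 7, volunteer 7-station 8, volunteer 8-station 2.
This saturates every volunteer, so 8 is the maximum.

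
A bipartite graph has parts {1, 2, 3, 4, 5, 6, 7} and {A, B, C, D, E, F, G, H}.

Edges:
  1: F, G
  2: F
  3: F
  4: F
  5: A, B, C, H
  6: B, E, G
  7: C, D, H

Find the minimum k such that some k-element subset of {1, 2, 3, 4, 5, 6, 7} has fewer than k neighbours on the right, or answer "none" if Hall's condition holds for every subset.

2

Take S = {2, 3}. Its neighbourhood is {F}, so |N(S)| = 1 < |S| = 2.
No single vertex violates Hall's condition since each has at least one neighbour, so 2 is the minimum.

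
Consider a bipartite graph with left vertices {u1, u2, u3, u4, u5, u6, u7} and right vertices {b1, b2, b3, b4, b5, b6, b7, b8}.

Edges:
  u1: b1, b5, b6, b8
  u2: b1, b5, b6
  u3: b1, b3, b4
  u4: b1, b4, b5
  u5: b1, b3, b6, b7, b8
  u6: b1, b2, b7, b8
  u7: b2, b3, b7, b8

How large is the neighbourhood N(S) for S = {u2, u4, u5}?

The union of neighbours of {u2, u4, u5} is {b1, b3, b4, b5, b6, b7, b8}, which has 7 elements.
Since |N(S)| = 7 ≥ |S| = 3, Hall's condition holds for this subset.

7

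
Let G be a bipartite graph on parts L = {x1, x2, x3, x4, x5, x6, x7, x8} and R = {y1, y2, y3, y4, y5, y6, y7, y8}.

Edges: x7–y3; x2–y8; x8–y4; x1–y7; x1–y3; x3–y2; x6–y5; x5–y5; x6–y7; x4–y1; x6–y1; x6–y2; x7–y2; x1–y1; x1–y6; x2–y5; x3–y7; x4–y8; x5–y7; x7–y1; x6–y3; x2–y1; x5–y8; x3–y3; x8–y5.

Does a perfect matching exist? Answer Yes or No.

For example, pair x1-y6, x2-y5, x3-y2, x4-y1, x5-y8, x6-y7, x7-y3, x8-y4.
All 8 left vertices are covered.

Yes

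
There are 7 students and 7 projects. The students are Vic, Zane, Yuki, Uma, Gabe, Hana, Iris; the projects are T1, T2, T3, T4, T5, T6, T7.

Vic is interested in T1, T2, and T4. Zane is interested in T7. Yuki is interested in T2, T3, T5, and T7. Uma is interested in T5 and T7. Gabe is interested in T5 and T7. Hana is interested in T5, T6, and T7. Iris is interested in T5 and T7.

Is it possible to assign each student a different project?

The set {Zane, Uma, Gabe, Iris} has only 2 neighbours ({T5, T7}), so by Hall's theorem at most 5 of the 7 students can be matched.
Hence no matching covers every student.

No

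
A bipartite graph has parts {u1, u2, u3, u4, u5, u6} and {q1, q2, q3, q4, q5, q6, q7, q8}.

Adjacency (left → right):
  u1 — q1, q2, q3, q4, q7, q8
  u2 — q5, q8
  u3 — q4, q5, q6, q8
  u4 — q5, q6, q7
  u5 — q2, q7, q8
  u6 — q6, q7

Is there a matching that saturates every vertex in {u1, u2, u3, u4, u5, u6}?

Yes

For example, pair u1→q4, u2→q8, u3→q6, u4→q5, u5→q2, u6→q7.
All 6 left vertices are covered.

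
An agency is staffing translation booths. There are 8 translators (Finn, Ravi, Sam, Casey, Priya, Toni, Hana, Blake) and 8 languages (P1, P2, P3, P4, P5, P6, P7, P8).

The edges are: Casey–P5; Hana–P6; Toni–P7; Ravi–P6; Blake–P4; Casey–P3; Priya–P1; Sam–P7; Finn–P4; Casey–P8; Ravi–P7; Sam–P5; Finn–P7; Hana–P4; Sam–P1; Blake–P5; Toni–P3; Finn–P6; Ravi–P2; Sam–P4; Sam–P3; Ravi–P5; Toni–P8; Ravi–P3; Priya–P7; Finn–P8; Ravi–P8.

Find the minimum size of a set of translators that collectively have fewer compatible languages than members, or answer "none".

A matching saturating every translator exists, for instance Finn→P6, Ravi→P2, Sam→P3, Casey→P8, Priya→P1, Toni→P7, Hana→P4, Blake→P5.
By Hall's marriage theorem, this means |N(S)| ≥ |S| for every subset S, so no violating subset exists.

none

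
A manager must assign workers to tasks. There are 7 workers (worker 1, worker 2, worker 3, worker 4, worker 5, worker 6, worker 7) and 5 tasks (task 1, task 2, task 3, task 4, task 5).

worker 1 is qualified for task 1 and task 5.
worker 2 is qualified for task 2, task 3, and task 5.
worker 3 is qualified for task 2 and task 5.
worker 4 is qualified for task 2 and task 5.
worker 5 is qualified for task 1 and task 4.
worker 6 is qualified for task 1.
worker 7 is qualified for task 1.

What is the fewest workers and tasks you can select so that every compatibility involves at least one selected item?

{worker 2, worker 5, task 1, task 2, task 5} is a vertex cover of size 5: every edge has an endpoint in this set.
No smaller cover exists because worker 1–task 1, worker 2–task 3, worker 3–task 5, worker 4–task 2, worker 5–task 4 is a matching of size 5, and a cover must include an endpoint of each of these disjoint edges (König's theorem).

5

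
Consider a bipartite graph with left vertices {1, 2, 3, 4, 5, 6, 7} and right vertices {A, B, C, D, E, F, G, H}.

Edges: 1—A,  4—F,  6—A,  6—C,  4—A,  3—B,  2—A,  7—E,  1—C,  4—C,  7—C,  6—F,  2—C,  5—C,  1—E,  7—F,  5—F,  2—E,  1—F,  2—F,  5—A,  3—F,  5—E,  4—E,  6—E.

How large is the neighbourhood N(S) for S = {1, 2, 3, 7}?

5

The union of neighbours of {1, 2, 3, 7} is {A, B, C, E, F}, which has 5 elements.
Since |N(S)| = 5 ≥ |S| = 4, Hall's condition holds for this subset.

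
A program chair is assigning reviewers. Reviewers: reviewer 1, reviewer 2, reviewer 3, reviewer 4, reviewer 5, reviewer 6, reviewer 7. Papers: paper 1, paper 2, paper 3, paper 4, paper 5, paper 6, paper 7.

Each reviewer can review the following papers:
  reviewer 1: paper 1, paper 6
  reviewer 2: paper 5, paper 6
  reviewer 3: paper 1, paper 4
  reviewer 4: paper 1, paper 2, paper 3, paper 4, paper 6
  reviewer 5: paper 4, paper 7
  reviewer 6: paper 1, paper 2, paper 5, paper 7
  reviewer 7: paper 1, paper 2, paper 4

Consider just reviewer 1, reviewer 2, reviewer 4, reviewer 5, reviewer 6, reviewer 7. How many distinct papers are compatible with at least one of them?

The union of neighbours of {reviewer 1, reviewer 2, reviewer 4, reviewer 5, reviewer 6, reviewer 7} is {paper 1, paper 2, paper 3, paper 4, paper 5, paper 6, paper 7}, which has 7 elements.
Since |N(S)| = 7 ≥ |S| = 6, Hall's condition holds for this subset.

7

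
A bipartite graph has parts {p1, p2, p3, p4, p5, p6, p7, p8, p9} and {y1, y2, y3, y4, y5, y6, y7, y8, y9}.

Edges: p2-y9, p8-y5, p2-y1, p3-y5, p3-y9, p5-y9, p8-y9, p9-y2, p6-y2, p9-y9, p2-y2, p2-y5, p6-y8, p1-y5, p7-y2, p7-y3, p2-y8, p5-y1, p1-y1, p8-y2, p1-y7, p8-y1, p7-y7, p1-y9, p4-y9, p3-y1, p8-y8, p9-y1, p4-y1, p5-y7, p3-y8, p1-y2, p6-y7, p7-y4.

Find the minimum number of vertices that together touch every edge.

7

A maximum matching has 7 edges (e.g. p1–y2, p2–y5, p3–y8, p4–y9, p5–y1, p6–y7, p7–y3).
By König's theorem the minimum vertex cover has the same size. One such cover is {p7, y1, y2, y5, y7, y8, y9}.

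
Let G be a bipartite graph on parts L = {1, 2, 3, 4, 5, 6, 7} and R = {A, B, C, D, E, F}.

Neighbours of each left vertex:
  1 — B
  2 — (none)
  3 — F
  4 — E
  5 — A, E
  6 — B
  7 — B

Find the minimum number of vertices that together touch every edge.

4

{3, 4, 5, B} is a vertex cover of size 4: every edge has an endpoint in this set.
No smaller cover exists because 1–B, 3–F, 4–E, 5–A is a matching of size 4, and a cover must include an endpoint of each of these disjoint edges (König's theorem).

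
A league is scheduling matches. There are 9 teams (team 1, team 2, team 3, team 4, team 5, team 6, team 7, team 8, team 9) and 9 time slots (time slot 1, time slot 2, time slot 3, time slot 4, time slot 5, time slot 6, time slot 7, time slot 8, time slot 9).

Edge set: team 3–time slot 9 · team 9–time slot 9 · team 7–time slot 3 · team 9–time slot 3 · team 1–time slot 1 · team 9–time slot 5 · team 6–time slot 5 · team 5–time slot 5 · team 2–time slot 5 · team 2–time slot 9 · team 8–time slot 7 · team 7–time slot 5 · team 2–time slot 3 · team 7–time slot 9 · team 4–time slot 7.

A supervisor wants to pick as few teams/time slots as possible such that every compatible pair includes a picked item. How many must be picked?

5

A maximum matching has 5 edges (e.g. team 1–time slot 1, team 2–time slot 3, team 3–time slot 9, team 4–time slot 7, team 5–time slot 5).
By König's theorem the minimum vertex cover has the same size. One such cover is {team 1, time slot 3, time slot 5, time slot 7, time slot 9}.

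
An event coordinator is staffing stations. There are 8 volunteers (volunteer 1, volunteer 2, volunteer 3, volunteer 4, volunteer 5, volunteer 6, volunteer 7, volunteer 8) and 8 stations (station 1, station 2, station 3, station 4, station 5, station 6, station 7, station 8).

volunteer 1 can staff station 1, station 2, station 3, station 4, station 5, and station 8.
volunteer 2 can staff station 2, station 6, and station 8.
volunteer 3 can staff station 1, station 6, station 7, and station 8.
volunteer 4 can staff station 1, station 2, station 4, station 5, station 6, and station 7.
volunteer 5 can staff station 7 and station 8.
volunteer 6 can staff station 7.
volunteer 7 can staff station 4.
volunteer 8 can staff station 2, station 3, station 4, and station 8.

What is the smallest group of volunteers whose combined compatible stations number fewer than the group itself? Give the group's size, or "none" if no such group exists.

A matching saturating every volunteer exists, for instance volunteer 1→station 3, volunteer 2→station 6, volunteer 3→station 1, volunteer 4→station 5, volunteer 5→station 8, volunteer 6→station 7, volunteer 7→station 4, volunteer 8→station 2.
By Hall's marriage theorem, this means |N(S)| ≥ |S| for every subset S, so no violating subset exists.

none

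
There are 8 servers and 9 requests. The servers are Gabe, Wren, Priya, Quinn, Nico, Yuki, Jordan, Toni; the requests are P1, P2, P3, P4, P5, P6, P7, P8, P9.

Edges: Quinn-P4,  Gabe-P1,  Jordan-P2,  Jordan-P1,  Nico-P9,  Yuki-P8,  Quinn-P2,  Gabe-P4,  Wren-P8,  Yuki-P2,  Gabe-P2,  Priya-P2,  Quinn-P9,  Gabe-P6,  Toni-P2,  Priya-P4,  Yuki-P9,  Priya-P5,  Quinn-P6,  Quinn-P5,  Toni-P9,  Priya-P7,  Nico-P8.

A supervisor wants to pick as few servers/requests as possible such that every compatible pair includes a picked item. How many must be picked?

{Gabe, Priya, Quinn, Jordan, P2, P8, P9} is a vertex cover of size 7: every edge has an endpoint in this set.
No smaller cover exists because Gabe–P6, Wren–P8, Priya–P7, Quinn–P5, Nico–P9, Yuki–P2, Jordan–P1 is a matching of size 7, and a cover must include an endpoint of each of these disjoint edges (König's theorem).

7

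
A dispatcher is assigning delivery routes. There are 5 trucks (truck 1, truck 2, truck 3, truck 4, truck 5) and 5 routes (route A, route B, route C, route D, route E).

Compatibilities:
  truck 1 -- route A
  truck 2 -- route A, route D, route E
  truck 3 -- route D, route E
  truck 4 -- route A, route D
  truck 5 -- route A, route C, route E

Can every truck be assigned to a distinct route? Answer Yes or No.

The set {truck 1, truck 2, truck 3, truck 4} has only 3 neighbours ({route A, route D, route E}), so by Hall's theorem at most 4 of the 5 trucks can be matched.
Hence no matching covers every truck.

No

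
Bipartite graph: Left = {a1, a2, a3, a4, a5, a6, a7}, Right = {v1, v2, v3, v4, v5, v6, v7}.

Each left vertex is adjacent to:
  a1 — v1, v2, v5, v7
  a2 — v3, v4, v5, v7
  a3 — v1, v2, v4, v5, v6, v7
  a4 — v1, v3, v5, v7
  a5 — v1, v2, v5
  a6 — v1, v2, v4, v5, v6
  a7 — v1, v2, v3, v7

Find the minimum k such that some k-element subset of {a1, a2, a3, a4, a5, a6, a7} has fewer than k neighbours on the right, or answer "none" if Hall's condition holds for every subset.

none

A matching saturating every left vertex exists, for instance a1→v7, a2→v4, a3→v1, a4→v3, a5→v5, a6→v6, a7→v2.
By Hall's marriage theorem, this means |N(S)| ≥ |S| for every subset S, so no violating subset exists.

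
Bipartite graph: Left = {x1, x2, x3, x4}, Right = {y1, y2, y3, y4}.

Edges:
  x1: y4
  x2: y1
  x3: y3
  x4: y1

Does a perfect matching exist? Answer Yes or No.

No

The set {x2, x4} has only 1 neighbour ({y1}), so by Hall's theorem at most 3 of the 4 left vertices can be matched.
Hence no matching covers every left vertex.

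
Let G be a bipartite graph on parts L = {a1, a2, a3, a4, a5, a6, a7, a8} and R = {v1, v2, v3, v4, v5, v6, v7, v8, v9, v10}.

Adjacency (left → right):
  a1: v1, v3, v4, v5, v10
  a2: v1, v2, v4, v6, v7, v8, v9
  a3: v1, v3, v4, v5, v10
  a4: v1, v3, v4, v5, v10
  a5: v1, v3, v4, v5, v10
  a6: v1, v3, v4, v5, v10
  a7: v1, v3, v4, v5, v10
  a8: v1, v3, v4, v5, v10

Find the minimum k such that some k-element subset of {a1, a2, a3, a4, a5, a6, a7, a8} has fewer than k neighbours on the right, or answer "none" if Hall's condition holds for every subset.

6

Take S = {a1, a3, a4, a5, a6, a7}. Its neighbourhood is {v1, v3, v4, v5, v10}, so |N(S)| = 5 < |S| = 6.
Every subset of size less than 6 has at least as many neighbours as members, so 6 is the minimum.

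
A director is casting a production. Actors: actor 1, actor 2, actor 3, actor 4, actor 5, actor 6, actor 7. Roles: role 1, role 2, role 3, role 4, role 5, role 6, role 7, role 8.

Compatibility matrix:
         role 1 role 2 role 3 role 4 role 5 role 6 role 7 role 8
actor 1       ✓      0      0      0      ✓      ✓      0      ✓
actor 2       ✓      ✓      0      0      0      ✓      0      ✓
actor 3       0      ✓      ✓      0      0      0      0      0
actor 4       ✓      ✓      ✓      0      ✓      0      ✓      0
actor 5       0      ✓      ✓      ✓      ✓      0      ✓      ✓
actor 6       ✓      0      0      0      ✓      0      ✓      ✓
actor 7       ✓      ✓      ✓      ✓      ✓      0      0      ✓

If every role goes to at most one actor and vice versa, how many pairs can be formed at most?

One maximum matching: actor 1→role 5, actor 2→role 8, actor 3→role 2, actor 4→role 3, actor 5→role 4, actor 6→role 7, actor 7→role 1.
All 7 actors are matched, so no larger matching exists.

7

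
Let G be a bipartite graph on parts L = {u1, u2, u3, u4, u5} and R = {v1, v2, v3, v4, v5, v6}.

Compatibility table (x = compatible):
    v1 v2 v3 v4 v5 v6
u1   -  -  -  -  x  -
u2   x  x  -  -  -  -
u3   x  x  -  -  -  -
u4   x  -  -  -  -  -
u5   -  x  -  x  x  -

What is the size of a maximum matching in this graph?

One maximum matching: u1–v5, u2–v1, u3–v2, u5–v4.
The set {u2, u3, u4} has only 2 neighbours ({v1, v2}), so by Hall's theorem at most 4 of the 5 left vertices can be matched.

4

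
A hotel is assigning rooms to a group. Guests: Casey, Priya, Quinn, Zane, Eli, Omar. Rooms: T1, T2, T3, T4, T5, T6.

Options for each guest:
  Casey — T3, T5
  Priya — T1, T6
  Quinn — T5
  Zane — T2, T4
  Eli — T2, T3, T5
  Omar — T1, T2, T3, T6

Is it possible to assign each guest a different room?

A valid assignment of size 6: Casey→T3, Priya→T1, Quinn→T5, Zane→T4, Eli→T2, Omar→T6.
All 6 guests are covered.

Yes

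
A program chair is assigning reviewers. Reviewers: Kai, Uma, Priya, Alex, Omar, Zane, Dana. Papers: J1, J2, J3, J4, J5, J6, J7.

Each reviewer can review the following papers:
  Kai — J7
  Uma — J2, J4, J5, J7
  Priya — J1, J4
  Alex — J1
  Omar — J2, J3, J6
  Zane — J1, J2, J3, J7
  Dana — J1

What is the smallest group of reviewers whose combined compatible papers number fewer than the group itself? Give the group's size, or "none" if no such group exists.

Take S = {Alex, Dana}. Its neighbourhood is {J1}, so |N(S)| = 1 < |S| = 2.
No single vertex violates Hall's condition since each has at least one neighbour, so 2 is the minimum.

2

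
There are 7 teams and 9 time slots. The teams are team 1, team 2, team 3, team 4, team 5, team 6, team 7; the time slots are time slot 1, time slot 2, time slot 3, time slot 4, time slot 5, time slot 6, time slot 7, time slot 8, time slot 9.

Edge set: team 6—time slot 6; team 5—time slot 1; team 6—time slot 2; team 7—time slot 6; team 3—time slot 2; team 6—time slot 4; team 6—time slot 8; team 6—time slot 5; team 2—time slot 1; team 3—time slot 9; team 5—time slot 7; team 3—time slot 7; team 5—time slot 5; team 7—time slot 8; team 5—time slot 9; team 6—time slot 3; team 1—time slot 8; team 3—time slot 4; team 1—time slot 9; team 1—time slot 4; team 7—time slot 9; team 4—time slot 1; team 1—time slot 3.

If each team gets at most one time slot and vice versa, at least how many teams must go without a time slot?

1

A valid assignment of size 6: team 1–time slot 3, team 2–time slot 1, team 3–time slot 4, team 5–time slot 7, team 6–time slot 5, team 7–time slot 8.
The set {team 2, team 4} has only 1 neighbour ({time slot 1}), so by Hall's theorem at most 6 of the 7 teams can be matched.
That matches 6 of the 7, leaving 1 unmatched; no matching can do better.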